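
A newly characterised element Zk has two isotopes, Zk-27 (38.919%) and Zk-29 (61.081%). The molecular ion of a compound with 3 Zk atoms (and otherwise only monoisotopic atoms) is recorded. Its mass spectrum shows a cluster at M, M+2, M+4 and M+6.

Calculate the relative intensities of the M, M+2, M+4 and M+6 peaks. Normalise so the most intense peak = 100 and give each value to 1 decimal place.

Expanding (0.38919 + 0.61081)^3:
P(M) = 0.38919^3 = 0.058950
P(M+2) = 3 × 0.38919^2 × 0.61081^1 = 0.277556
P(M+4) = 3 × 0.38919^1 × 0.61081^2 = 0.435607
P(M+6) = 0.61081^3 = 0.227886
The M+4 peak is largest (0.435607); scaling to 100 gives 13.5 : 63.7 : 100.0 : 52.3.

13.5 : 63.7 : 100.0 : 52.3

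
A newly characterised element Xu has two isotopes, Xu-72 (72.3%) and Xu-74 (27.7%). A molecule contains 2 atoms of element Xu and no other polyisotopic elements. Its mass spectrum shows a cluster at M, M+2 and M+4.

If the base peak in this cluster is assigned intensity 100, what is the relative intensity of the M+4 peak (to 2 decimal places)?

Binomial terms of (0.723 + 0.277)^2: M 0.5227, M+2 0.4005, M+4 0.0767 → M is the base peak.
P(M) = C(2,0) × 0.723^2 × 0.277^0 = 1 × 0.522729 × 1.0000 = 0.522729 (base)
P(M+4) = C(2,2) × 0.723^0 × 0.277^2 = 1 × 1.0000 × 0.076729 = 0.076729
Relative intensity = 0.076729 / 0.522729 × 100 = 14.68

14.68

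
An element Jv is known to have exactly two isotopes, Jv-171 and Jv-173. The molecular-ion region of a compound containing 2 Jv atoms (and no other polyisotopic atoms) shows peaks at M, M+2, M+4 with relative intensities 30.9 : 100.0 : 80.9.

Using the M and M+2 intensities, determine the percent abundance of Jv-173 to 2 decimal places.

Let p = fractional abundance of Jv-171. I(M+2)/I(M) = [C(2,1)·p^1·(1−p)] / p^2 = 2·(1−p)/p = 100.0/30.9 = 3.2362
(1−p)/p = 3.2362/2 = 1.6181  ⇒  p = 1/(1 + 1.6181) = 0.3820
Jv-171: 38.20%, Jv-173: 61.80%.

61.80%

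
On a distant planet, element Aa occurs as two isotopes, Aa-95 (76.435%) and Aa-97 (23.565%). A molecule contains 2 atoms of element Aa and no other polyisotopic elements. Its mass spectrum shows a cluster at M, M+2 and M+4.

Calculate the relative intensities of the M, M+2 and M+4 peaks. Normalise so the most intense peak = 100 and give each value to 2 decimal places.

100.00 : 61.66 : 9.50

Expanding (0.76435 + 0.23565)^2:
P(M) = 0.76435^2 = 0.584231
P(M+2) = 2 × 0.76435^1 × 0.23565^1 = 0.360238
P(M+4) = 0.23565^2 = 0.055531
The M peak is largest (0.584231); scaling to 100 gives 100.00 : 61.66 : 9.50.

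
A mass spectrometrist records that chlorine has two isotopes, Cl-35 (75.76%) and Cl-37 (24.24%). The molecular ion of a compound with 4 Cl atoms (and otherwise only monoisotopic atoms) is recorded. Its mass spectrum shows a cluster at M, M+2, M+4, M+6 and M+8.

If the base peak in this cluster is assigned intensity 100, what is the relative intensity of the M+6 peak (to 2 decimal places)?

10.24

Binomial terms of (0.7576 + 0.2424)^4: M 0.3294, M+2 0.4216, M+4 0.2023, M+6 0.0432, M+8 0.0035 → M+2 is the base peak.
P(M+2) = C(4,1) × 0.7576^3 × 0.2424^1 = 4 × 0.4348304 × 0.2424 = 0.421612 (base)
P(M+6) = C(4,3) × 0.7576^1 × 0.2424^3 = 4 × 0.7576 × 0.01424288 = 0.043162
Relative intensity = 0.043162 / 0.421612 × 100 = 10.24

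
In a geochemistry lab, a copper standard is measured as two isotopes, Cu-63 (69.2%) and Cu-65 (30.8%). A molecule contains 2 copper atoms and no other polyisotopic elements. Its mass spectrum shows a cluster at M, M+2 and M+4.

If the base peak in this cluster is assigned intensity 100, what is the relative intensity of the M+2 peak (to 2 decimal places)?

89.02

Term probabilities: M 0.4789, M+2 0.4263, M+4 0.0949. Base peak = M.
P(M) = C(2,0) × 0.692^2 × 0.308^0 = 1 × 0.478864 × 1.0000 = 0.478864 (base)
P(M+2) = C(2,1) × 0.692^1 × 0.308^1 = 2 × 0.6920 × 0.3080 = 0.426272
Relative intensity = 0.426272 / 0.478864 × 100 = 89.02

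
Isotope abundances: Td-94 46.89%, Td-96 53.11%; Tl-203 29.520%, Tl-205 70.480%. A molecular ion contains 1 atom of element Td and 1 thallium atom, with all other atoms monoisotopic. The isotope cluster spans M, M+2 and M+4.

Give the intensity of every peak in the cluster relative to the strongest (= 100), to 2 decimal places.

Element Td pattern (n=1): 0.4689 : 0.5311
Thallium pattern (n=1): 0.2952 : 0.7048
Convolve the two distributions (both contribute in 2-u steps):
  M: 0.4689×0.2952 = 0.138419
  M+2: 0.4689×0.7048 + 0.5311×0.2952 = 0.487261
  M+4: 0.5311×0.7048 = 0.374319
Scale to base peak (0.487261) = 100: 28.41 : 100.00 : 76.82

28.41 : 100.00 : 76.82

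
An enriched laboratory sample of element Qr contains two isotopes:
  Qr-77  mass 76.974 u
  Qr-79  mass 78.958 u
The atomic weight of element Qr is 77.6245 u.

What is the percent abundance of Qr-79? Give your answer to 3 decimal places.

Writing the weighted mean with unknown fraction x of Qr-77:
76.974·x + 78.958·(1 − x) = 77.6245
(76.974 − 78.958)·x = 77.6245 − 78.958
x = -1.3335 / -1.984 = 0.67213 → 67.213% Qr-77, 32.787% Qr-79.

32.787%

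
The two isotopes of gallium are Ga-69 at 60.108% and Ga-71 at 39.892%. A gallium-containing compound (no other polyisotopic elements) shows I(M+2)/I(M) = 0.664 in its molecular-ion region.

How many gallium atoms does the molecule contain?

1

For n independent Ga atoms, I(M+2)/I(M) = n · (abundance Ga-71) / (abundance Ga-69) = n · 0.39892/0.60108.
n = 0.664 × 0.60108/0.39892 = 1.00 ≈ 1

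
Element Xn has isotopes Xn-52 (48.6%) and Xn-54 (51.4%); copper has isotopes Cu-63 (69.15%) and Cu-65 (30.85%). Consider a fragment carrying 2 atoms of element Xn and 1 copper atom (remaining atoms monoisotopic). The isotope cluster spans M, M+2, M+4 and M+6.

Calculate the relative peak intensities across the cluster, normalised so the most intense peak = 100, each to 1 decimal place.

39.0 : 100.0 : 80.5 : 19.5

Element Xn pattern (n=2): 0.236196 : 0.499608 : 0.264196
Copper pattern (n=1): 0.6915 : 0.3085
Convolve the two distributions (both contribute in 2-u steps):
  M: 0.236196×0.6915 = 0.163330
  M+2: 0.236196×0.3085 + 0.499608×0.6915 = 0.418345
  M+4: 0.499608×0.3085 + 0.264196×0.6915 = 0.336821
  M+6: 0.264196×0.3085 = 0.081504
Scale to base peak (0.418345) = 100: 39.0 : 100.0 : 80.5 : 19.5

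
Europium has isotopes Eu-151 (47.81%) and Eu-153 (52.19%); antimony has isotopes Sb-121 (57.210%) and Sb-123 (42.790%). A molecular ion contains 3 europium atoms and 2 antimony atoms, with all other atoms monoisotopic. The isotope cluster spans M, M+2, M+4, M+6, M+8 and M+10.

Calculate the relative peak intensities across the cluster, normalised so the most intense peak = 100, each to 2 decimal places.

Europium pattern (n=3): 0.10928391 : 0.3578871 : 0.39067407 : 0.14215492
Antimony pattern (n=2): 0.32729841 : 0.48960318 : 0.18309841
Convolve the two distributions (both contribute in 2-u steps):
  M: 0.10928391×0.32729841 = 0.035768
  M+2: 0.10928391×0.48960318 + 0.3578871×0.32729841 = 0.170642
  M+4: 0.10928391×0.18309841 + 0.3578871×0.48960318 + 0.39067407×0.32729841 = 0.323099
  M+6: 0.3578871×0.18309841 + 0.39067407×0.48960318 + 0.14215492×0.32729841 = 0.303331
  M+8: 0.39067407×0.18309841 + 0.14215492×0.48960318 = 0.141131
  M+10: 0.14215492×0.18309841 = 0.026028
Scale to base peak (0.323099) = 100: 11.07 : 52.81 : 100.00 : 93.88 : 43.68 : 8.06

11.07 : 52.81 : 100.00 : 93.88 : 43.68 : 8.06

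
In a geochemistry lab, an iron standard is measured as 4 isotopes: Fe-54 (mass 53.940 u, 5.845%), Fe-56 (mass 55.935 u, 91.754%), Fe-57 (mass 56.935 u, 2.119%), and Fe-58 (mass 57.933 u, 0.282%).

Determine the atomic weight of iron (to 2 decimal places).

55.85 u

Ar = Σ fᵢ·mᵢ = 0.05845 × 53.940 + 0.91754 × 55.935 + 0.02119 × 56.935 + 0.00282 × 57.933
= 3.1528 + 51.3226 + 1.2065 + 0.1634 = 55.8453 u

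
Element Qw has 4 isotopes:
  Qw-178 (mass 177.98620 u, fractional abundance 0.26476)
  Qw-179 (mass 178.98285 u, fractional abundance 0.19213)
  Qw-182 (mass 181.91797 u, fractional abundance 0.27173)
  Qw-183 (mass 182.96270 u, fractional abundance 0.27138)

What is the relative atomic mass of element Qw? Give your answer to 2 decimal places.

Average mass = Σ (abundance × isotope mass) = 0.26476 × 177.98620 + 0.19213 × 178.98285 + 0.27173 × 181.91797 + 0.27138 × 182.96270
= 47.123626 + 34.387975 + 49.432570 + 49.652418 = 180.596589 u

180.60 u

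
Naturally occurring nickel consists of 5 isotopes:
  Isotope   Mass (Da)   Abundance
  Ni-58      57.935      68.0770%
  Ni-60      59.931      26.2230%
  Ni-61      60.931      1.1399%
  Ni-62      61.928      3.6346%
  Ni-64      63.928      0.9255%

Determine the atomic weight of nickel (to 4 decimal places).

58.6932 Da

Average mass = Σ (abundance × isotope mass) = 0.680770 × 57.935 + 0.262230 × 59.931 + 0.011399 × 60.931 + 0.036346 × 61.928 + 0.009255 × 63.928
= 39.44041 + 15.71571 + 0.69455 + 2.25084 + 0.59165 = 58.69316 Da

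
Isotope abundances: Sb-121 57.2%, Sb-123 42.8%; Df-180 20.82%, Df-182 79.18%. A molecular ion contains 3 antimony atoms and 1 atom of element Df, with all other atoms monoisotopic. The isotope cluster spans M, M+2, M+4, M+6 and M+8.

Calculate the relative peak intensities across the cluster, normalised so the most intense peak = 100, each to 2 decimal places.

Antimony pattern (n=3): 0.18714925 : 0.42010426 : 0.31434374 : 0.07840275
Element Df pattern (n=1): 0.2082 : 0.7918
Convolve the two distributions (both contribute in 2-u steps):
  M: 0.18714925×0.2082 = 0.038964
  M+2: 0.18714925×0.7918 + 0.42010426×0.2082 = 0.235650
  M+4: 0.42010426×0.7918 + 0.31434374×0.2082 = 0.398085
  M+6: 0.31434374×0.7918 + 0.07840275×0.2082 = 0.265221
  M+8: 0.07840275×0.7918 = 0.062079
Scale to base peak (0.398085) = 100: 9.79 : 59.20 : 100.00 : 66.62 : 15.59

9.79 : 59.20 : 100.00 : 66.62 : 15.59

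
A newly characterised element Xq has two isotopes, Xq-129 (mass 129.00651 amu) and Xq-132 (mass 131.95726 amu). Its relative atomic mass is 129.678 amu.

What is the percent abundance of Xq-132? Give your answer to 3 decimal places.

With x = fraction of Xq-129 (so Xq-132 is 1 − x):
129.00651·x + 131.95726·(1 − x) = 129.678
(129.00651 − 131.95726)·x = 129.678 − 131.95726
x = -2.27926 / -2.95075 = 0.77243 → 77.243% Xq-129, 22.757% Xq-132.

22.757%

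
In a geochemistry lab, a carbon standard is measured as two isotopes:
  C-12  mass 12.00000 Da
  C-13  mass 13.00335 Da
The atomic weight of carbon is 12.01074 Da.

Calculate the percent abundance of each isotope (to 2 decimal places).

Writing the weighted mean with unknown fraction x of C-12:
12.00000·x + 13.00335·(1 − x) = 12.01074
(12.00000 − 13.00335)·x = 12.01074 − 13.00335
x = -0.99261 / -1.00335 = 0.98930 → 98.93% C-12, 1.07% C-13.

C-12: 98.93%, C-13: 1.07%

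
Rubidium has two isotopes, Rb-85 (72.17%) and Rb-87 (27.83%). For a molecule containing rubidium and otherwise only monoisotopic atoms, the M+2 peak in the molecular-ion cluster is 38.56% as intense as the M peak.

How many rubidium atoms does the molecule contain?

The M+2/M ratio from n Rb atoms is n · q/p = n · 0.2783/0.7217.
n = 0.3856 × 0.7217/0.2783 = 1.00 ≈ 1

1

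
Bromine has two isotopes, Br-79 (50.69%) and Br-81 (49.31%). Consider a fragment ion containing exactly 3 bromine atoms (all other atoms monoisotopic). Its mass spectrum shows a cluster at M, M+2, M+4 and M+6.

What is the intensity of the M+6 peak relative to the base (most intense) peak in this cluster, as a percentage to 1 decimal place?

Term probabilities: M 0.1302, M+2 0.3801, M+4 0.3698, M+6 0.1199. Base peak = M+2.
P(M+2) = C(3,1) × 0.5069^2 × 0.4931^1 = 3 × 0.25694761 × 0.4931 = 0.380103 (base)
P(M+6) = C(3,3) × 0.5069^0 × 0.4931^3 = 1 × 1.0000 × 0.11989609 = 0.119896
Relative intensity = 0.119896 / 0.380103 × 100 = 31.5

31.5%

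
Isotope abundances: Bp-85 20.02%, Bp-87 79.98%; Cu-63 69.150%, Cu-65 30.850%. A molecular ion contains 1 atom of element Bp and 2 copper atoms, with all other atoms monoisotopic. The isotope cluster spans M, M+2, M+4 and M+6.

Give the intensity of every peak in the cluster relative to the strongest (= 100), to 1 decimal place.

Element Bp pattern (n=1): 0.2002 : 0.7998
Copper pattern (n=2): 0.47817225 : 0.4266555 : 0.09517225
Convolve the two distributions (both contribute in 2-u steps):
  M: 0.2002×0.47817225 = 0.095730
  M+2: 0.2002×0.4266555 + 0.7998×0.47817225 = 0.467859
  M+4: 0.2002×0.09517225 + 0.7998×0.4266555 = 0.360293
  M+6: 0.7998×0.09517225 = 0.076119
Scale to base peak (0.467859) = 100: 20.5 : 100.0 : 77.0 : 16.3

20.5 : 100.0 : 77.0 : 16.3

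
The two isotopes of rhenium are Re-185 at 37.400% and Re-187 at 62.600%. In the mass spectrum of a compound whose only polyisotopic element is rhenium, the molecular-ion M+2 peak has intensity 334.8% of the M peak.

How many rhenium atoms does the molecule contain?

The M+2/M ratio from n Re atoms is n · q/p = n · 0.62600/0.37400.
n = 3.348 × 0.37400/0.62600 = 2.00 ≈ 2

2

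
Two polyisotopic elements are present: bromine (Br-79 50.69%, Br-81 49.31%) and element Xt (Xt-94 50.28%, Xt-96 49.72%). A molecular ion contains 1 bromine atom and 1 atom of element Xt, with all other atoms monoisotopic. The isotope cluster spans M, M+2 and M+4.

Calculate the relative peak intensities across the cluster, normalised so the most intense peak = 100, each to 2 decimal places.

Bromine pattern (n=1): 0.5069 : 0.4931
Element Xt pattern (n=1): 0.5028 : 0.4972
Convolve the two distributions (both contribute in 2-u steps):
  M: 0.5069×0.5028 = 0.254869
  M+2: 0.5069×0.4972 + 0.4931×0.5028 = 0.499961
  M+4: 0.4931×0.4972 = 0.245169
Scale to base peak (0.499961) = 100: 50.98 : 100.00 : 49.04

50.98 : 100.00 : 49.04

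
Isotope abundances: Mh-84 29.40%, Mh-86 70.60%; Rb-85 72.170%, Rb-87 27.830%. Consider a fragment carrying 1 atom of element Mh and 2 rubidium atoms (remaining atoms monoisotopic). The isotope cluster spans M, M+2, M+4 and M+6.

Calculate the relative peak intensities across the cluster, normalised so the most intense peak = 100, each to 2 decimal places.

31.52 : 100.00 : 63.06 : 11.26

Element Mh pattern (n=1): 0.2940 : 0.7060
Rubidium pattern (n=2): 0.52085089 : 0.40169822 : 0.07745089
Convolve the two distributions (both contribute in 2-u steps):
  M: 0.2940×0.52085089 = 0.153130
  M+2: 0.2940×0.40169822 + 0.7060×0.52085089 = 0.485820
  M+4: 0.2940×0.07745089 + 0.7060×0.40169822 = 0.306370
  M+6: 0.7060×0.07745089 = 0.054680
Scale to base peak (0.485820) = 100: 31.52 : 100.00 : 63.06 : 11.26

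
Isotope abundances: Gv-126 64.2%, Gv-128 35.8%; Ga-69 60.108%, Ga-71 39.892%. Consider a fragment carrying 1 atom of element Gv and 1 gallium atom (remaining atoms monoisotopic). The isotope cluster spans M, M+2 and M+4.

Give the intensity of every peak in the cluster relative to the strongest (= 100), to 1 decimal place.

81.9 : 100.0 : 30.3

Element Gv pattern (n=1): 0.6420 : 0.3580
Gallium pattern (n=1): 0.60108 : 0.39892
Convolve the two distributions (both contribute in 2-u steps):
  M: 0.6420×0.60108 = 0.385893
  M+2: 0.6420×0.39892 + 0.3580×0.60108 = 0.471293
  M+4: 0.3580×0.39892 = 0.142813
Scale to base peak (0.471293) = 100: 81.9 : 100.0 : 30.3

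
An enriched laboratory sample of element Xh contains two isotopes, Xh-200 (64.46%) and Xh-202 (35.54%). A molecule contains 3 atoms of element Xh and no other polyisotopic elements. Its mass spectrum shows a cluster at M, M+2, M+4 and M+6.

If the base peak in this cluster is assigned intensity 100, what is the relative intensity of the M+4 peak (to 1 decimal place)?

Binomial terms of (0.6446 + 0.3554)^3: M 0.2678, M+2 0.4430, M+4 0.2443, M+6 0.0449 → M+2 is the base peak.
P(M+2) = C(3,1) × 0.6446^2 × 0.3554^1 = 3 × 0.41550916 × 0.3554 = 0.443016 (base)
P(M+4) = C(3,2) × 0.6446^1 × 0.3554^2 = 3 × 0.6446 × 0.12630916 = 0.244257
Relative intensity = 0.244257 / 0.443016 × 100 = 55.1

55.1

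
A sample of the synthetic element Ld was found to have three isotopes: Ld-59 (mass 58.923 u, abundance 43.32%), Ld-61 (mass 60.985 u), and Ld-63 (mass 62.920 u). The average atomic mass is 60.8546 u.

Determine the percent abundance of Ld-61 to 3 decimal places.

Let x and y be the fractions of Ld-61 and Ld-63. Then x + y = 1 − 0.4332 = 0.5668 and 60.985x + 62.920y = 60.8546 − 0.4332×58.923 = 35.3291564.
Substituting: 60.985x + 62.920(0.5668 − x) = 35.3291564
(60.985 − 62.920)x = -0.3338996  ⇒  x = 0.17256, y = 0.39424
Ld-61: 17.256%, Ld-63: 39.424%.

17.256%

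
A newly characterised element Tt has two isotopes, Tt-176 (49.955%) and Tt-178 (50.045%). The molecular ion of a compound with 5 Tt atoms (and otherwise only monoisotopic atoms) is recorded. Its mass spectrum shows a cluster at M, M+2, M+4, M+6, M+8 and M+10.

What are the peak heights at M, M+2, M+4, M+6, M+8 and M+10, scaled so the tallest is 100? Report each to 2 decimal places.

9.95 : 49.82 : 99.82 : 100.00 : 50.09 : 10.04

Expanding (0.49955 + 0.50045)^5:
P(M) = 0.49955^5 = 0.031110
P(M+2) = 5 × 0.49955^4 × 0.50045^1 = 0.155828
P(M+4) = 10 × 0.49955^3 × 0.50045^2 = 0.312218
P(M+6) = 10 × 0.49955^2 × 0.50045^3 = 0.312781
P(M+8) = 5 × 0.49955^1 × 0.50045^4 = 0.156672
P(M+10) = 0.50045^5 = 0.031391
The M+6 peak is largest (0.312781); scaling to 100 gives 9.95 : 49.82 : 99.82 : 100.00 : 50.09 : 10.04.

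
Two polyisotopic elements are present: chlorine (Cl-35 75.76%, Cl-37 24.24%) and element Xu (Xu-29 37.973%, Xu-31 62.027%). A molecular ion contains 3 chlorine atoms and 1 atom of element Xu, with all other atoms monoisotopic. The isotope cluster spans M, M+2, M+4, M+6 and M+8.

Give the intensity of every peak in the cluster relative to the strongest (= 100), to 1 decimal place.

Chlorine pattern (n=3): 0.4348304 : 0.41738208 : 0.13354464 : 0.01424288
Element Xu pattern (n=1): 0.37973 : 0.62027
Convolve the two distributions (both contribute in 2-u steps):
  M: 0.4348304×0.37973 = 0.165118
  M+2: 0.4348304×0.62027 + 0.41738208×0.37973 = 0.428205
  M+4: 0.41738208×0.62027 + 0.13354464×0.37973 = 0.309600
  M+6: 0.13354464×0.62027 + 0.01424288×0.37973 = 0.088242
  M+8: 0.01424288×0.62027 = 0.008834
Scale to base peak (0.428205) = 100: 38.6 : 100.0 : 72.3 : 20.6 : 2.1

38.6 : 100.0 : 72.3 : 20.6 : 2.1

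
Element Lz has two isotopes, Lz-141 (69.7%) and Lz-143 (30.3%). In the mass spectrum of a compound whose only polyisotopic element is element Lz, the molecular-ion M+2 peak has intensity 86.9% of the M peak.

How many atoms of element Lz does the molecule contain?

2

The M+2/M ratio from n Lz atoms is n · q/p = n · 0.303/0.697.
n = 0.869 × 0.697/0.303 = 2.00 ≈ 2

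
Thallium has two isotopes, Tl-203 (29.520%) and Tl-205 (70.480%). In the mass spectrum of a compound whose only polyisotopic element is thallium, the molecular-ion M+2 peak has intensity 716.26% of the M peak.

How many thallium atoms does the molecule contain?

With n Tl atoms, P(M+2)/P(M) = C(n,1)·p^(n−1)q / p^n = n·q/p = n · 0.70480/0.29520.
n = 7.1626 × 0.29520/0.70480 = 3.00 ≈ 3

3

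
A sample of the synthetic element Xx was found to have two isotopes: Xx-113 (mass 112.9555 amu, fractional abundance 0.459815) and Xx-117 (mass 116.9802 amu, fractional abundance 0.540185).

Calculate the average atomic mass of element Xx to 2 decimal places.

115.13 amu

The abundance-weighted mean is 0.459815 × 112.9555 + 0.540185 × 116.9802
= 51.93863 + 63.19095 = 115.12958 amu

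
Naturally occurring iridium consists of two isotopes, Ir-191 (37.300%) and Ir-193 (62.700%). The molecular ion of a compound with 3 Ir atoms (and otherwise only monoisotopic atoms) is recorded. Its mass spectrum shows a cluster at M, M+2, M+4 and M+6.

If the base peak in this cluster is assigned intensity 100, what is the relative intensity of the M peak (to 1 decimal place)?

11.8

Term probabilities: M 0.0519, M+2 0.2617, M+4 0.4399, M+6 0.2465. Base peak = M+4.
P(M+4) = C(3,2) × 0.37300^1 × 0.62700^2 = 3 × 0.3730 × 0.393129 = 0.439911 (base)
P(M) = C(3,0) × 0.37300^3 × 0.62700^0 = 1 × 0.05189512 × 1.0000 = 0.051895
Relative intensity = 0.051895 / 0.439911 × 100 = 11.8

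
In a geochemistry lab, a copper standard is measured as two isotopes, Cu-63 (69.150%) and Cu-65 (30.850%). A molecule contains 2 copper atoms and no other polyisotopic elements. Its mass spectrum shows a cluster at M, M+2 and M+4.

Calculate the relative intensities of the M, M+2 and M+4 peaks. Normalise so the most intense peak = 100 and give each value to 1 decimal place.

100.0 : 89.2 : 19.9

The 2 Cu atoms are independent, so intensities follow the terms of (0.69150 + 0.30850)^2.
P(M) = 0.69150^2 = 0.478172
P(M+2) = 2 × 0.69150^1 × 0.30850^1 = 0.426656
P(M+4) = 0.30850^2 = 0.095172
The M peak is largest (0.478172); scaling to 100 gives 100.0 : 89.2 : 19.9.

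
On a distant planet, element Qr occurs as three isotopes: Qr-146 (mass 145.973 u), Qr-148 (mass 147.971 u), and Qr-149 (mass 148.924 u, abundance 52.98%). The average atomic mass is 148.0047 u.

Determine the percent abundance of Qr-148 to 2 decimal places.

Let x and y be the fractions of Qr-146 and Qr-148. Then x + y = 1 − 0.5298 = 0.4702 and 145.973x + 147.971y = 148.0047 − 0.5298×148.924 = 69.1047648.
Substituting: 145.973x + 147.971(0.4702 − x) = 69.1047648
(145.973 − 147.971)x = -0.4711994  ⇒  x = 0.23584, y = 0.23436
Qr-146: 23.58%, Qr-148: 23.44%.

23.44%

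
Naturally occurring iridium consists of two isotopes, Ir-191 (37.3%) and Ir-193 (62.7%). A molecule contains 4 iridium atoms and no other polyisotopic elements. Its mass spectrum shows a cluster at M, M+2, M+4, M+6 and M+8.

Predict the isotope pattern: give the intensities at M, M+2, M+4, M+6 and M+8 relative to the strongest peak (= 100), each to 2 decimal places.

The 4 Ir atoms are independent, so intensities follow the terms of (0.373 + 0.627)^4.
P(M) = 0.373^4 = 0.019357
P(M+2) = 4 × 0.373^3 × 0.627^1 = 0.130153
P(M+4) = 6 × 0.373^2 × 0.627^2 = 0.328174
P(M+6) = 4 × 0.373^1 × 0.627^3 = 0.367766
P(M+8) = 0.627^4 = 0.154550
The M+6 peak is largest (0.367766); scaling to 100 gives 5.26 : 35.39 : 89.23 : 100.00 : 42.02.

5.26 : 35.39 : 89.23 : 100.00 : 42.02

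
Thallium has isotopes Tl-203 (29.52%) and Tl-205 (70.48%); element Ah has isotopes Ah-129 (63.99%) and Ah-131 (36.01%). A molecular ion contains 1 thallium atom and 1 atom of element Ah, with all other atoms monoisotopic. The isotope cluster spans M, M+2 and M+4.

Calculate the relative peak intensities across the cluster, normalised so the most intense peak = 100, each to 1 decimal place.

33.9 : 100.0 : 45.5

Thallium pattern (n=1): 0.2952 : 0.7048
Element Ah pattern (n=1): 0.6399 : 0.3601
Convolve the two distributions (both contribute in 2-u steps):
  M: 0.2952×0.6399 = 0.188898
  M+2: 0.2952×0.3601 + 0.7048×0.6399 = 0.557303
  M+4: 0.7048×0.3601 = 0.253798
Scale to base peak (0.557303) = 100: 33.9 : 100.0 : 45.5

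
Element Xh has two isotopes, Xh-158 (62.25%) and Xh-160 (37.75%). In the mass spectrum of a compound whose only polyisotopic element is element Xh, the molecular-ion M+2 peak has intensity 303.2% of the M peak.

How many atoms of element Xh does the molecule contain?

With n Xh atoms, P(M+2)/P(M) = C(n,1)·p^(n−1)q / p^n = n·q/p = n · 0.3775/0.6225.
n = 3.032 × 0.6225/0.3775 = 5.00 ≈ 5

5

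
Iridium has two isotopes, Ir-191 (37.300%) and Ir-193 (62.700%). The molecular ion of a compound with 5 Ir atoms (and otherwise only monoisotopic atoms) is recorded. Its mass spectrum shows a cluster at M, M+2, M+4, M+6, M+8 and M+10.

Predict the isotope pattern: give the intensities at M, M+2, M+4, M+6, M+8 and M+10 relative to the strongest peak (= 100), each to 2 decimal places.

Each Ir atom is independently Ir-191 (p = 0.37300) or Ir-193 (q = 0.62700); the cluster is the binomial expansion (p + q)^5.
P(M) = 0.37300^5 = 0.007220
P(M+2) = 5 × 0.37300^4 × 0.62700^1 = 0.060684
P(M+4) = 10 × 0.37300^3 × 0.62700^2 = 0.204015
P(M+6) = 10 × 0.37300^2 × 0.62700^3 = 0.342942
P(M+8) = 5 × 0.37300^1 × 0.62700^4 = 0.288237
P(M+10) = 0.62700^5 = 0.096903
The M+6 peak is largest (0.342942); scaling to 100 gives 2.11 : 17.70 : 59.49 : 100.00 : 84.05 : 28.26.

2.11 : 17.70 : 59.49 : 100.00 : 84.05 : 28.26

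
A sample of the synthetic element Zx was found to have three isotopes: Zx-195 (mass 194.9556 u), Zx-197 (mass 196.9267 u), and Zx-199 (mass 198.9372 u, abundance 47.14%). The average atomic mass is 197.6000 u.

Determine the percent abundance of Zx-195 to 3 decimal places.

13.924%

Let x and y be the fractions of Zx-195 and Zx-197. Then x + y = 1 − 0.4714 = 0.5286 and 194.9556x + 196.9267y = 197.6000 − 0.4714×198.9372 = 103.82100392.
Substituting: 194.9556x + 196.9267(0.5286 − x) = 103.82100392
(194.9556 − 196.9267)x = -0.2744497  ⇒  x = 0.13924, y = 0.38936
Zx-195: 13.924%, Zx-197: 38.936%.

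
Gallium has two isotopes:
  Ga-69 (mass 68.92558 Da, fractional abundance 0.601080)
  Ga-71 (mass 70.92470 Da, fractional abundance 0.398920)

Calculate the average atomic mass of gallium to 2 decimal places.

The abundance-weighted mean is 0.601080 × 68.92558 + 0.398920 × 70.92470
= 41.429788 + 28.293281 = 69.723069 Da

69.72 Da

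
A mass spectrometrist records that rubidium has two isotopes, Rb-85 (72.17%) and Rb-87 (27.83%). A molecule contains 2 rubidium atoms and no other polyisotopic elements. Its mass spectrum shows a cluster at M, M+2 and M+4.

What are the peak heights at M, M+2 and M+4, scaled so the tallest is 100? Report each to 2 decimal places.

100.00 : 77.12 : 14.87

Each Rb atom is independently Rb-85 (p = 0.7217) or Rb-87 (q = 0.2783); the cluster is the binomial expansion (p + q)^2.
P(M) = 0.7217^2 = 0.520851
P(M+2) = 2 × 0.7217^1 × 0.2783^1 = 0.401698
P(M+4) = 0.2783^2 = 0.077451
The M peak is largest (0.520851); scaling to 100 gives 100.00 : 77.12 : 14.87.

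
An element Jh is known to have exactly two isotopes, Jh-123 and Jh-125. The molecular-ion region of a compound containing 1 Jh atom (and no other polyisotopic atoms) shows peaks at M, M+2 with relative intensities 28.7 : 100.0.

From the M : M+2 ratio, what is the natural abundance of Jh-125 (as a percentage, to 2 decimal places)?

Write p for the Jh-123 fraction. I(M+2)/I(M) = [C(1,1)·p^0·(1−p)] / p^1 = 1·(1−p)/p = 100.0/28.7 = 3.4843
(1−p)/p = 3.4843/1 = 3.4843  ⇒  p = 1/(1 + 3.4843) = 0.2230
Jh-123: 22.30%, Jh-125: 77.70%.

77.70%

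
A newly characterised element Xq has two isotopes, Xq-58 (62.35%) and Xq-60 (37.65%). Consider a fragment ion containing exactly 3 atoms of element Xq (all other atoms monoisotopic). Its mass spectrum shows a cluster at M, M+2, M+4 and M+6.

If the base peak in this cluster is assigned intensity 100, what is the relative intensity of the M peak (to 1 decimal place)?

55.2

(0.6235 + 0.3765)^3 gives M 0.2424, M+2 0.4391, M+4 0.2651, M+6 0.0534; the largest is M+2.
P(M+2) = C(3,1) × 0.6235^2 × 0.3765^1 = 3 × 0.38875225 × 0.3765 = 0.439096 (base)
P(M) = C(3,0) × 0.6235^3 × 0.3765^0 = 1 × 0.24238703 × 1.0000 = 0.242387
Relative intensity = 0.242387 / 0.439096 × 100 = 55.2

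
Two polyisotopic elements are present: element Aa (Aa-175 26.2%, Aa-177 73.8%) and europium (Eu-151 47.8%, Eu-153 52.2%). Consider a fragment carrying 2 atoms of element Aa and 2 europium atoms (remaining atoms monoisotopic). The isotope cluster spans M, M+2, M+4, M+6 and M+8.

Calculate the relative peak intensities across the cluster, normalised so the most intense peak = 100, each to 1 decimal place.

Element Aa pattern (n=2): 0.068644 : 0.386712 : 0.544644
Europium pattern (n=2): 0.228484 : 0.499032 : 0.272484
Convolve the two distributions (both contribute in 2-u steps):
  M: 0.068644×0.228484 = 0.015684
  M+2: 0.068644×0.499032 + 0.386712×0.228484 = 0.122613
  M+4: 0.068644×0.272484 + 0.386712×0.499032 + 0.544644×0.228484 = 0.336128
  M+6: 0.386712×0.272484 + 0.544644×0.499032 = 0.377168
  M+8: 0.544644×0.272484 = 0.148407
Scale to base peak (0.377168) = 100: 4.2 : 32.5 : 89.1 : 100.0 : 39.3

4.2 : 32.5 : 89.1 : 100.0 : 39.3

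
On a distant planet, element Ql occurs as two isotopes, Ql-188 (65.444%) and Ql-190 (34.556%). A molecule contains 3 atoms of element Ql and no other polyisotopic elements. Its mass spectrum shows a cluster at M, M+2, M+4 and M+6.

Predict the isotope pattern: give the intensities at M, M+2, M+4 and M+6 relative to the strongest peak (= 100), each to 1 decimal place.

63.1 : 100.0 : 52.8 : 9.3

The 3 Ql atoms are independent, so intensities follow the terms of (0.65444 + 0.34556)^3.
P(M) = 0.65444^3 = 0.280291
P(M+2) = 3 × 0.65444^2 × 0.34556^1 = 0.444001
P(M+4) = 3 × 0.65444^1 × 0.34556^2 = 0.234443
P(M+6) = 0.34556^3 = 0.041264
The M+2 peak is largest (0.444001); scaling to 100 gives 63.1 : 100.0 : 52.8 : 9.3.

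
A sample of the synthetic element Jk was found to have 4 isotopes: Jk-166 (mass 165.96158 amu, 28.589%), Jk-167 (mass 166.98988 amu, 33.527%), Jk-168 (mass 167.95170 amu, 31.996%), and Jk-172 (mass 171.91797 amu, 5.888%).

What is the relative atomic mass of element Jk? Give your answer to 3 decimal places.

Average mass = Σ (abundance × isotope mass) = 0.28589 × 165.96158 + 0.33527 × 166.98988 + 0.31996 × 167.95170 + 0.05888 × 171.91797
= 47.446756 + 55.986697 + 53.737826 + 10.122530 = 167.293809 amu

167.294 amu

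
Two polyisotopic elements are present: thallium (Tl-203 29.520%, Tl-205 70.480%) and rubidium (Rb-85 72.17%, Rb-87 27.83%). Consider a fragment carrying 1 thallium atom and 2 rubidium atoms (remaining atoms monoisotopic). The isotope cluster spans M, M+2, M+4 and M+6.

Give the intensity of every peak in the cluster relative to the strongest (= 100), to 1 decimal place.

Thallium pattern (n=1): 0.2952 : 0.7048
Rubidium pattern (n=2): 0.52085089 : 0.40169822 : 0.07745089
Convolve the two distributions (both contribute in 2-u steps):
  M: 0.2952×0.52085089 = 0.153755
  M+2: 0.2952×0.40169822 + 0.7048×0.52085089 = 0.485677
  M+4: 0.2952×0.07745089 + 0.7048×0.40169822 = 0.305980
  M+6: 0.7048×0.07745089 = 0.054587
Scale to base peak (0.485677) = 100: 31.7 : 100.0 : 63.0 : 11.2

31.7 : 100.0 : 63.0 : 11.2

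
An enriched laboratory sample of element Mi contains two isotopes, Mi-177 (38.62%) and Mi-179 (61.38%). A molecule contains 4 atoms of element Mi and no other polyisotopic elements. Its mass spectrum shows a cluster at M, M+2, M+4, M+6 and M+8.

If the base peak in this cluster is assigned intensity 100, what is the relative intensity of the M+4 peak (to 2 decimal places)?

Term probabilities: M 0.0222, M+2 0.1414, M+4 0.3372, M+6 0.3572, M+8 0.1419. Base peak = M+6.
P(M+6) = C(4,3) × 0.3862^1 × 0.6138^3 = 4 × 0.3862 × 0.23124942 = 0.357234 (base)
P(M+4) = C(4,2) × 0.3862^2 × 0.6138^2 = 6 × 0.14915044 × 0.37675044 = 0.337155
Relative intensity = 0.337155 / 0.357234 × 100 = 94.38

94.38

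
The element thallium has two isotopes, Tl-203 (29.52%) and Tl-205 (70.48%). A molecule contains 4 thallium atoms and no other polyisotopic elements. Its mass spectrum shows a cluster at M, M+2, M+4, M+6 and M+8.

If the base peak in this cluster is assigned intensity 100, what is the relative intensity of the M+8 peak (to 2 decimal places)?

Binomial terms of (0.2952 + 0.7048)^4: M 0.0076, M+2 0.0725, M+4 0.2597, M+6 0.4134, M+8 0.2468 → M+6 is the base peak.
P(M+6) = C(4,3) × 0.2952^1 × 0.7048^3 = 4 × 0.2952 × 0.35010449 = 0.413403 (base)
P(M+8) = C(4,4) × 0.2952^0 × 0.7048^4 = 1 × 1.0000 × 0.24675365 = 0.246754
Relative intensity = 0.246754 / 0.413403 × 100 = 59.69

59.69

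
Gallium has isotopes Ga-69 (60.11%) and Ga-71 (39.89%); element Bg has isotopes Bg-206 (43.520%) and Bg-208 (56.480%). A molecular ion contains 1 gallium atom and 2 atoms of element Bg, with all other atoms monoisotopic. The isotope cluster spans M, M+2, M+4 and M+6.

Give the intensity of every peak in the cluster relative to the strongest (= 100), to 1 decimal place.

29.4 : 95.7 : 100.0 : 32.8

Gallium pattern (n=1): 0.6011 : 0.3989
Element Bg pattern (n=2): 0.18939904 : 0.49160192 : 0.31899904
Convolve the two distributions (both contribute in 2-u steps):
  M: 0.6011×0.18939904 = 0.113848
  M+2: 0.6011×0.49160192 + 0.3989×0.18939904 = 0.371053
  M+4: 0.6011×0.31899904 + 0.3989×0.49160192 = 0.387850
  M+6: 0.3989×0.31899904 = 0.127249
Scale to base peak (0.387850) = 100: 29.4 : 95.7 : 100.0 : 32.8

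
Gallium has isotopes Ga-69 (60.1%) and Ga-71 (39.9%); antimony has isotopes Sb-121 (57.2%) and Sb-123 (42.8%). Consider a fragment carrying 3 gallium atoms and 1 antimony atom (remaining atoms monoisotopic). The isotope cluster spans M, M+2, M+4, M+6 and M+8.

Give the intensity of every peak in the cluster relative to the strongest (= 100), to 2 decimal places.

35.56 : 97.42 : 100.00 : 45.58 : 7.78

Gallium pattern (n=3): 0.2170818 : 0.4323576 : 0.2870394 : 0.0635212
Antimony pattern (n=1): 0.5720 : 0.4280
Convolve the two distributions (both contribute in 2-u steps):
  M: 0.2170818×0.5720 = 0.124171
  M+2: 0.2170818×0.4280 + 0.4323576×0.5720 = 0.340220
  M+4: 0.4323576×0.4280 + 0.2870394×0.5720 = 0.349236
  M+6: 0.2870394×0.4280 + 0.0635212×0.5720 = 0.159187
  M+8: 0.0635212×0.4280 = 0.027187
Scale to base peak (0.349236) = 100: 35.56 : 97.42 : 100.00 : 45.58 : 7.78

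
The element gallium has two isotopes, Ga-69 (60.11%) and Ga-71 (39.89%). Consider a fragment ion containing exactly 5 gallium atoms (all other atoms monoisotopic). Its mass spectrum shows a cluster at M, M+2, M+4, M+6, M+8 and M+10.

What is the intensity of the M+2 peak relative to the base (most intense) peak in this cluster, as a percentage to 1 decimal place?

Term probabilities: M 0.0785, M+2 0.2604, M+4 0.3456, M+6 0.2293, M+8 0.0761, M+10 0.0101. Base peak = M+4.
P(M+4) = C(5,2) × 0.6011^3 × 0.3989^2 = 10 × 0.21719018 × 0.15912121 = 0.345596 (base)
P(M+2) = C(5,1) × 0.6011^4 × 0.3989^1 = 5 × 0.13055302 × 0.3989 = 0.260388
Relative intensity = 0.260388 / 0.345596 × 100 = 75.3

75.3%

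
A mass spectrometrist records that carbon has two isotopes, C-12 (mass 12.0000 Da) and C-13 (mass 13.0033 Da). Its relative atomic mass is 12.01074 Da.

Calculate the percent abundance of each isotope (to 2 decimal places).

Writing the weighted mean with unknown fraction x of C-12:
12.0000·x + 13.0033·(1 − x) = 12.01074
(12.0000 − 13.0033)·x = 12.01074 − 13.0033
x = -0.99256 / -1.0033 = 0.98930 → 98.93% C-12, 1.07% C-13.

C-12: 98.93%, C-13: 1.07%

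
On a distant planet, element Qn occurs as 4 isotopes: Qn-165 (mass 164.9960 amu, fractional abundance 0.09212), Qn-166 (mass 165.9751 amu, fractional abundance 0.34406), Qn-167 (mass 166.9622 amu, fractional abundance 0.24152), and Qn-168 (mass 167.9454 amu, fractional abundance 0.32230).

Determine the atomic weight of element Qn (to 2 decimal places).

Weight each isotope mass by its fractional abundance: 0.09212 × 164.9960 + 0.34406 × 165.9751 + 0.24152 × 166.9622 + 0.32230 × 167.9454
= 15.19943 + 57.10539 + 40.32471 + 54.12880 = 166.75833 amu

166.76 amu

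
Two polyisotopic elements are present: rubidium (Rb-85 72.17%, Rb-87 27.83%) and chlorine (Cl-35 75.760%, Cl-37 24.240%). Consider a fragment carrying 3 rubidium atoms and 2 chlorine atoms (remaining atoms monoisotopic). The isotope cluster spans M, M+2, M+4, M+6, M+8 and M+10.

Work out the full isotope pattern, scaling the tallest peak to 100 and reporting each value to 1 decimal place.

55.7 : 100.0 : 71.7 : 25.7 : 4.6 : 0.3

Rubidium pattern (n=3): 0.37589809 : 0.43485841 : 0.16768892 : 0.02155458
Chlorine pattern (n=2): 0.57395776 : 0.36728448 : 0.05875776
Convolve the two distributions (both contribute in 2-u steps):
  M: 0.37589809×0.57395776 = 0.215750
  M+2: 0.37589809×0.36728448 + 0.43485841×0.57395776 = 0.387652
  M+4: 0.37589809×0.05875776 + 0.43485841×0.36728448 + 0.16768892×0.57395776 = 0.278050
  M+6: 0.43485841×0.05875776 + 0.16768892×0.36728448 + 0.02155458×0.57395776 = 0.099512
  M+8: 0.16768892×0.05875776 + 0.02155458×0.36728448 = 0.017770
  M+10: 0.02155458×0.05875776 = 0.001266
Scale to base peak (0.387652) = 100: 55.7 : 100.0 : 71.7 : 25.7 : 4.6 : 0.3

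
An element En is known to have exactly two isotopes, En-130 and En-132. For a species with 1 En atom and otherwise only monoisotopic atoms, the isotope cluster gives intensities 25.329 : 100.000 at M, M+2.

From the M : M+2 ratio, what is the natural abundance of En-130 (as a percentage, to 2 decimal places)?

Write p for the En-130 fraction. I(M+2)/I(M) = [C(1,1)·p^0·(1−p)] / p^1 = 1·(1−p)/p = 100.000/25.329 = 3.9480
(1−p)/p = 3.9480/1 = 3.9480  ⇒  p = 1/(1 + 3.9480) = 0.2021
En-130: 20.21%, En-132: 79.79%.

20.21%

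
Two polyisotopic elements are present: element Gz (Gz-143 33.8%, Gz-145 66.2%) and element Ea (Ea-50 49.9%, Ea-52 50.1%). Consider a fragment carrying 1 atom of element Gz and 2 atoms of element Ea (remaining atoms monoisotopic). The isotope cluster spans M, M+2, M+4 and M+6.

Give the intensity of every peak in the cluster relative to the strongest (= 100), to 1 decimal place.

20.2 : 80.3 : 100.0 : 40.0

Element Gz pattern (n=1): 0.3380 : 0.6620
Element Ea pattern (n=2): 0.249001 : 0.499998 : 0.251001
Convolve the two distributions (both contribute in 2-u steps):
  M: 0.3380×0.249001 = 0.084162
  M+2: 0.3380×0.499998 + 0.6620×0.249001 = 0.333838
  M+4: 0.3380×0.251001 + 0.6620×0.499998 = 0.415837
  M+6: 0.6620×0.251001 = 0.166163
Scale to base peak (0.415837) = 100: 20.2 : 80.3 : 100.0 : 40.0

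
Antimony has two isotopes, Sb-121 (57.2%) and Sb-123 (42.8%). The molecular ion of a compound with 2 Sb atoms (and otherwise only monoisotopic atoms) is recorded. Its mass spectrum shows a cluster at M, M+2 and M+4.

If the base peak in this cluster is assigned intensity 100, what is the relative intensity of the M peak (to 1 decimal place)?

(0.572 + 0.428)^2 gives M 0.3272, M+2 0.4896, M+4 0.1832; the largest is M+2.
P(M+2) = C(2,1) × 0.572^1 × 0.428^1 = 2 × 0.5720 × 0.4280 = 0.489632 (base)
P(M) = C(2,0) × 0.572^2 × 0.428^0 = 1 × 0.327184 × 1.0000 = 0.327184
Relative intensity = 0.327184 / 0.489632 × 100 = 66.8

66.8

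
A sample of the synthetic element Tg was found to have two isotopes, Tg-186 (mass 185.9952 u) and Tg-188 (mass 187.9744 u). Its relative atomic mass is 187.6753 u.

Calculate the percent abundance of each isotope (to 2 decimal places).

Tg-186: 15.11%, Tg-188: 84.89%

With x = fraction of Tg-186 (so Tg-188 is 1 − x):
185.9952·x + 187.9744·(1 − x) = 187.6753
(185.9952 − 187.9744)·x = 187.6753 − 187.9744
x = -0.2991 / -1.9792 = 0.15112 → 15.11% Tg-186, 84.89% Tg-188.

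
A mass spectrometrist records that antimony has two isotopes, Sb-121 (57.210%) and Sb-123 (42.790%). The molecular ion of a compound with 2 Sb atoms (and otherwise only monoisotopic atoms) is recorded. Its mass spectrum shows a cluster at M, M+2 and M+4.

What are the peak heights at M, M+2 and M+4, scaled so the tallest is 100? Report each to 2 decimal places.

66.85 : 100.00 : 37.40

Expanding (0.57210 + 0.42790)^2:
P(M) = 0.57210^2 = 0.327298
P(M+2) = 2 × 0.57210^1 × 0.42790^1 = 0.489603
P(M+4) = 0.42790^2 = 0.183098
The M+2 peak is largest (0.489603); scaling to 100 gives 66.85 : 100.00 : 37.40.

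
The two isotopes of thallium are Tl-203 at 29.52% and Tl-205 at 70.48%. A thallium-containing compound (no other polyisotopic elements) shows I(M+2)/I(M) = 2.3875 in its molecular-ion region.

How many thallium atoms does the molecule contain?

1

With n Tl atoms, P(M+2)/P(M) = C(n,1)·p^(n−1)q / p^n = n·q/p = n · 0.7048/0.2952.
n = 2.3875 × 0.2952/0.7048 = 1.00 ≈ 1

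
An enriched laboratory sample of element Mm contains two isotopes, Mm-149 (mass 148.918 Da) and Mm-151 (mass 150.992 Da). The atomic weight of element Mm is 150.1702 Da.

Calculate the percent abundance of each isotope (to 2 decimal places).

Mm-149: 39.62%, Mm-151: 60.38%

With x = fraction of Mm-149 (so Mm-151 is 1 − x):
148.918·x + 150.992·(1 − x) = 150.1702
(148.918 − 150.992)·x = 150.1702 − 150.992
x = -0.8218 / -2.074 = 0.39624 → 39.62% Mm-149, 60.38% Mm-151.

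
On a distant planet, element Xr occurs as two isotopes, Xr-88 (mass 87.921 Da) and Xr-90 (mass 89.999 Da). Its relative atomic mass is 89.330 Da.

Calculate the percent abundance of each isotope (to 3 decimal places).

With x = fraction of Xr-88 (so Xr-90 is 1 − x):
87.921·x + 89.999·(1 − x) = 89.330
(87.921 − 89.999)·x = 89.330 − 89.999
x = -0.669 / -2.078 = 0.32194 → 32.194% Xr-88, 67.806% Xr-90.

Xr-88: 32.194%, Xr-90: 67.806%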